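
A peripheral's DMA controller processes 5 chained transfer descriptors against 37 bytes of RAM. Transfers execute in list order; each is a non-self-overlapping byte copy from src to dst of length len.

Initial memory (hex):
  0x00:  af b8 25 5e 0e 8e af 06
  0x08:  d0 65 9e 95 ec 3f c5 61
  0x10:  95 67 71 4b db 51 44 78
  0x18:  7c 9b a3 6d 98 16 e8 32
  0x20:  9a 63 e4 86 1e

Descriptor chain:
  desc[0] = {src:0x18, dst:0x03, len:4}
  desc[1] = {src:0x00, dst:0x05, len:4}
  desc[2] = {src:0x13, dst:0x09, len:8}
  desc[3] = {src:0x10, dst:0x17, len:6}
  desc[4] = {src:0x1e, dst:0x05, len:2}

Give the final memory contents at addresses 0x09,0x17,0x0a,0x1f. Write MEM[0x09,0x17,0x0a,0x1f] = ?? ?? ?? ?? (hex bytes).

  after D0: wrote 4B at 0x03 = 7c9ba36d
  after D1: wrote 4B at 0x05 = afb8257c
  after D2: wrote 8B at 0x09 = 4bdb5144787c9ba3
  after D3: wrote 6B at 0x17 = a367714bdb51
  after D4: wrote 2B at 0x05 = e832
query mem[0x09]=0x4b, mem[0x17]=0xa3, mem[0x0a]=0xdb, mem[0x1f]=0x32

MEM[0x09,0x17,0x0a,0x1f] = 4b a3 db 32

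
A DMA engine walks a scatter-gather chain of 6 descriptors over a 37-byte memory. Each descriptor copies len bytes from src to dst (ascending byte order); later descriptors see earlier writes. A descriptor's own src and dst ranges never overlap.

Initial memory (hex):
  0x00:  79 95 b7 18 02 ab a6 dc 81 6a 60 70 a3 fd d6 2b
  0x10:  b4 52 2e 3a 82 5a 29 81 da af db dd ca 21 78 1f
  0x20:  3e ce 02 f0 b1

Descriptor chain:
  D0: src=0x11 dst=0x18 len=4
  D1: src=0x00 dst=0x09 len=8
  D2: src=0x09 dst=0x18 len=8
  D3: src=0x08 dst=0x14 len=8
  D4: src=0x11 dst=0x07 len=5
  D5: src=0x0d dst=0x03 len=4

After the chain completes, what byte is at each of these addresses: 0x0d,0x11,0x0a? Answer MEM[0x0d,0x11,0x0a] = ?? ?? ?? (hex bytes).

MEM[0x0d,0x11,0x0a] = 02 52 81

#0 dst[0x18+4] := {0x52,0x2e,0x3a,0x82}
#1 dst[0x09+8] := {0x79,0x95,0xb7,0x18,0x02,0xab,0xa6,0xdc}
#2 dst[0x18+8] := {0x79,0x95,0xb7,0x18,0x02,0xab,0xa6,0xdc}
#3 dst[0x14+8] := {0x81,0x79,0x95,0xb7,0x18,0x02,0xab,0xa6}
#4 dst[0x07+5] := {0x52,0x2e,0x3a,0x81,0x79}
#5 dst[0x03+4] := {0x02,0xab,0xa6,0xdc}
query mem[0x0d]=0x02, mem[0x11]=0x52, mem[0x0a]=0x81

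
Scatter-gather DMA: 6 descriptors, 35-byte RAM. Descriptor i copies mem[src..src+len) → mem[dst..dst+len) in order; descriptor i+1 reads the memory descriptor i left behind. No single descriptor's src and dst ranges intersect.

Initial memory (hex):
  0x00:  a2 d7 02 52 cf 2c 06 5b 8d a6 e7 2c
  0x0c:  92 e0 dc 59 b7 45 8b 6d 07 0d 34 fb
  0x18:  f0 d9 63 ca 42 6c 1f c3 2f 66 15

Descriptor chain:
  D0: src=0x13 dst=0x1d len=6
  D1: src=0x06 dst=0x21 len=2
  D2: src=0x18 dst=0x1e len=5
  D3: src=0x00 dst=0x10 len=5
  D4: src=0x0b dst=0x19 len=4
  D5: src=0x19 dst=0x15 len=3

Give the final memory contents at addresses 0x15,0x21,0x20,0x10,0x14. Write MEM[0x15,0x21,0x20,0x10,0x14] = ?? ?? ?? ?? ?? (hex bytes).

  after D0: wrote 6B at 0x1d = 6d070d34fbf0
  after D1: wrote 2B at 0x21 = 065b
  after D2: wrote 5B at 0x1e = f0d963ca42
  after D3: wrote 5B at 0x10 = a2d70252cf
  after D4: wrote 4B at 0x19 = 2c92e0dc
  after D5: wrote 3B at 0x15 = 2c92e0
query mem[0x15]=0x2c, mem[0x21]=0xca, mem[0x20]=0x63, mem[0x10]=0xa2, mem[0x14]=0xcf

MEM[0x15,0x21,0x20,0x10,0x14] = 2c ca 63 a2 cf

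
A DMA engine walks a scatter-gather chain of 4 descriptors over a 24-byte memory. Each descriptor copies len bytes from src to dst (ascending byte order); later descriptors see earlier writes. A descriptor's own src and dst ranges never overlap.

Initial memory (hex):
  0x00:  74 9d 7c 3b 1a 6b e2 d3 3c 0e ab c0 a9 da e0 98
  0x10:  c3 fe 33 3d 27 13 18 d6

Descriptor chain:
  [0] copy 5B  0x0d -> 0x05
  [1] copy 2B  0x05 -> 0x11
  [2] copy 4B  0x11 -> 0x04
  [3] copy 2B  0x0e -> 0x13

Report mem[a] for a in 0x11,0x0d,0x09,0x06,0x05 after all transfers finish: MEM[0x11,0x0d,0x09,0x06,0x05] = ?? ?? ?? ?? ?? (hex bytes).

[0] 0x0d->0x05 len=5 : da e0 98 c3 fe
[1] 0x05->0x11 len=2 : da e0
[2] 0x11->0x04 len=4 : da e0 3d 27
[3] 0x0e->0x13 len=2 : e0 98
query mem[0x11]=0xda, mem[0x0d]=0xda, mem[0x09]=0xfe, mem[0x06]=0x3d, mem[0x05]=0xe0

MEM[0x11,0x0d,0x09,0x06,0x05] = da da fe 3d e0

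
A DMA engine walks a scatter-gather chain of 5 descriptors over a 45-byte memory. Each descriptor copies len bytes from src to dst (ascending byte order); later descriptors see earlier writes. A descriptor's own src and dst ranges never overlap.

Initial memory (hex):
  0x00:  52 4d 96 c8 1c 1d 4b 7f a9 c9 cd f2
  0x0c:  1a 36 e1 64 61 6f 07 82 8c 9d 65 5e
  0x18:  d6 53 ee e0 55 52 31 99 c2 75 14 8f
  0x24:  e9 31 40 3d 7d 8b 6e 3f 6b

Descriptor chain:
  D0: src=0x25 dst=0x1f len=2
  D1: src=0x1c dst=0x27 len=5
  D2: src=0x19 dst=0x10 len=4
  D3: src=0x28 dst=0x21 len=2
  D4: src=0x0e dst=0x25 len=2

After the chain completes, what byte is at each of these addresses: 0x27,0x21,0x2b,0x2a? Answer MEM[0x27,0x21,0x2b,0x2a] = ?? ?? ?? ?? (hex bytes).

  after D0: wrote 2B at 0x1f = 3140
  after D1: wrote 5B at 0x27 = 5552313140
  after D2: wrote 4B at 0x10 = 53eee055
  after D3: wrote 2B at 0x21 = 5231
  after D4: wrote 2B at 0x25 = e164
query mem[0x27]=0x55, mem[0x21]=0x52, mem[0x2b]=0x40, mem[0x2a]=0x31

MEM[0x27,0x21,0x2b,0x2a] = 55 52 40 31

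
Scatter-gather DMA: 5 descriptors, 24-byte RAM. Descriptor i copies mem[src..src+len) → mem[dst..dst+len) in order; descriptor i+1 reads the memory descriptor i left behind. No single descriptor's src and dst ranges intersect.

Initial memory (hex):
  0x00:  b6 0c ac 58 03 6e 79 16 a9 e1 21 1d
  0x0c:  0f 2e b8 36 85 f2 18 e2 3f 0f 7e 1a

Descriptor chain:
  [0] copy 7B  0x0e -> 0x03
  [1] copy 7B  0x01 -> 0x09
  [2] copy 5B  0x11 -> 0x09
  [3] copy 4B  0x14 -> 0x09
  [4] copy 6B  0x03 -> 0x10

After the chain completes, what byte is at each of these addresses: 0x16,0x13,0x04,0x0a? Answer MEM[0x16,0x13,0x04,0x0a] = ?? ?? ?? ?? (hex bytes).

D0: mem[0x03..0x09] <- [b8 36 85 f2 18 e2 3f]
D1: mem[0x09..0x0f] <- [0c ac b8 36 85 f2 18]
D2: mem[0x09..0x0d] <- [f2 18 e2 3f 0f]
D3: mem[0x09..0x0c] <- [3f 0f 7e 1a]
D4: mem[0x10..0x15] <- [b8 36 85 f2 18 e2]
query mem[0x16]=0x7e, mem[0x13]=0xf2, mem[0x04]=0x36, mem[0x0a]=0x0f

MEM[0x16,0x13,0x04,0x0a] = 7e f2 36 0f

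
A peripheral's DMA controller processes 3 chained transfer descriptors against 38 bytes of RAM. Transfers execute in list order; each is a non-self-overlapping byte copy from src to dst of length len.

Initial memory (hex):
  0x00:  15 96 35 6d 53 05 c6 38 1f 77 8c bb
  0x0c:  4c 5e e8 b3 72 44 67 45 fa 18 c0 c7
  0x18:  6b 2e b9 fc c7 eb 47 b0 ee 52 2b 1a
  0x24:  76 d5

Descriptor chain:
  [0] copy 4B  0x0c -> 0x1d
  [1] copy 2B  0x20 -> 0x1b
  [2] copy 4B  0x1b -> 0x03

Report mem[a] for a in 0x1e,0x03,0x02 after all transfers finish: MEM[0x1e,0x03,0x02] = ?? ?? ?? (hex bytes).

  after D0: wrote 4B at 0x1d = 4c5ee8b3
  after D1: wrote 2B at 0x1b = b352
  after D2: wrote 4B at 0x03 = b3524c5e
query mem[0x1e]=0x5e, mem[0x03]=0xb3, mem[0x02]=0x35

MEM[0x1e,0x03,0x02] = 5e b3 35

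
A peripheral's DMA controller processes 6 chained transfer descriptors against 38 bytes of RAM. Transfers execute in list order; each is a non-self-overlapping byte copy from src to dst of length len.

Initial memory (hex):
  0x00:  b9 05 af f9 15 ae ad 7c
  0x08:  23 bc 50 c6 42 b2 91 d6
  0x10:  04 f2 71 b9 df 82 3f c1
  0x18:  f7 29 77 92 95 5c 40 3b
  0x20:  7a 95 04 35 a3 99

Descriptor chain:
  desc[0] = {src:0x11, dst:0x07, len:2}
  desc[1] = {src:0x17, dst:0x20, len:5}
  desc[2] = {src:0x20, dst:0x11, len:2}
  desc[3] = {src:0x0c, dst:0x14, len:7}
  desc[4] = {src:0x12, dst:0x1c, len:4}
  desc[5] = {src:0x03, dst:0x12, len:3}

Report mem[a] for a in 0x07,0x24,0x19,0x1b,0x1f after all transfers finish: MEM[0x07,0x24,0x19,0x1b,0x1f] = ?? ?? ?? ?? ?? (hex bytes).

#0 dst[0x07+2] := {0xf2,0x71}
#1 dst[0x20+5] := {0xc1,0xf7,0x29,0x77,0x92}
#2 dst[0x11+2] := {0xc1,0xf7}
#3 dst[0x14+7] := {0x42,0xb2,0x91,0xd6,0x04,0xc1,0xf7}
#4 dst[0x1c+4] := {0xf7,0xb9,0x42,0xb2}
#5 dst[0x12+3] := {0xf9,0x15,0xae}
query mem[0x07]=0xf2, mem[0x24]=0x92, mem[0x19]=0xc1, mem[0x1b]=0x92, mem[0x1f]=0xb2

MEM[0x07,0x24,0x19,0x1b,0x1f] = f2 92 c1 92 b2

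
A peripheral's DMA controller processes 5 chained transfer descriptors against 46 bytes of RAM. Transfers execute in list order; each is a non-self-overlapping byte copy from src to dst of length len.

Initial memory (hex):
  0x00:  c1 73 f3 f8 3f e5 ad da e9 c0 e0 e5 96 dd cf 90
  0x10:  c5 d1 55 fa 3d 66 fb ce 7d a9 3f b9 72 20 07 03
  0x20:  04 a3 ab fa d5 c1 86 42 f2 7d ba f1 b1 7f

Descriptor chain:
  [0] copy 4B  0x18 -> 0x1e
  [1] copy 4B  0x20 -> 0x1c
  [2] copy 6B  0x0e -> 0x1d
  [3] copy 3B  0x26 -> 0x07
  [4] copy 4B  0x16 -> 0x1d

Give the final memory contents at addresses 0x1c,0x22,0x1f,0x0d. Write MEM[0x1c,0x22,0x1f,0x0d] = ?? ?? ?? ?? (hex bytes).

  after D0: wrote 4B at 0x1e = 7da93fb9
  after D1: wrote 4B at 0x1c = 3fb9abfa
  after D2: wrote 6B at 0x1d = cf90c5d155fa
  after D3: wrote 3B at 0x07 = 8642f2
  after D4: wrote 4B at 0x1d = fbce7da9
query mem[0x1c]=0x3f, mem[0x22]=0xfa, mem[0x1f]=0x7d, mem[0x0d]=0xdd

MEM[0x1c,0x22,0x1f,0x0d] = 3f fa 7d dd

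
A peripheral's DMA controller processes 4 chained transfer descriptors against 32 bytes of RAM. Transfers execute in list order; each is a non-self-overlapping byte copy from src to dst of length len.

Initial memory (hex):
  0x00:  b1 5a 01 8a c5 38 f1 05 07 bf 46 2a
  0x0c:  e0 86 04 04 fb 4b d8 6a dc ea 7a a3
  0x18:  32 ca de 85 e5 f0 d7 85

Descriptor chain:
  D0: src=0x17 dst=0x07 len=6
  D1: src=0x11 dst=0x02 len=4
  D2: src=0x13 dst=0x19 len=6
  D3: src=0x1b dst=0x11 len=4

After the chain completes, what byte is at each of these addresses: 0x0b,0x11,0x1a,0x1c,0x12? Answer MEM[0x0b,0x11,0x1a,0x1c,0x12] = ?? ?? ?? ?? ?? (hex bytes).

MEM[0x0b,0x11,0x1a,0x1c,0x12] = 85 ea dc 7a 7a

D0: mem[0x07..0x0c] <- [a3 32 ca de 85 e5]
D1: mem[0x02..0x05] <- [4b d8 6a dc]
D2: mem[0x19..0x1e] <- [6a dc ea 7a a3 32]
D3: mem[0x11..0x14] <- [ea 7a a3 32]
query mem[0x0b]=0x85, mem[0x11]=0xea, mem[0x1a]=0xdc, mem[0x1c]=0x7a, mem[0x12]=0x7a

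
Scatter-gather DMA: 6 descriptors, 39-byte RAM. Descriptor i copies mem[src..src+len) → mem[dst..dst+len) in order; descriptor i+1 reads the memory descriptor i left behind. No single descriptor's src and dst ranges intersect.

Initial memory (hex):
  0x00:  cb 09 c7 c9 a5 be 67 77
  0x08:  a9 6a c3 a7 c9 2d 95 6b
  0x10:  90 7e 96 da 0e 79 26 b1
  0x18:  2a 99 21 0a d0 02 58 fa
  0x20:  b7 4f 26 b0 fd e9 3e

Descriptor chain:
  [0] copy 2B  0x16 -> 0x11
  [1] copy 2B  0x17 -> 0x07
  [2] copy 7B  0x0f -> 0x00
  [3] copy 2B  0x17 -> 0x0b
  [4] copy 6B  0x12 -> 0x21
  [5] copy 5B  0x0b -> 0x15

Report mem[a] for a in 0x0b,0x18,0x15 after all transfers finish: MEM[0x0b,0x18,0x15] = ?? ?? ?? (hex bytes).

MEM[0x0b,0x18,0x15] = b1 95 b1

D0: mem[0x11..0x12] <- [26 b1]
D1: mem[0x07..0x08] <- [b1 2a]
D2: mem[0x00..0x06] <- [6b 90 26 b1 da 0e 79]
D3: mem[0x0b..0x0c] <- [b1 2a]
D4: mem[0x21..0x26] <- [b1 da 0e 79 26 b1]
D5: mem[0x15..0x19] <- [b1 2a 2d 95 6b]
query mem[0x0b]=0xb1, mem[0x18]=0x95, mem[0x15]=0xb1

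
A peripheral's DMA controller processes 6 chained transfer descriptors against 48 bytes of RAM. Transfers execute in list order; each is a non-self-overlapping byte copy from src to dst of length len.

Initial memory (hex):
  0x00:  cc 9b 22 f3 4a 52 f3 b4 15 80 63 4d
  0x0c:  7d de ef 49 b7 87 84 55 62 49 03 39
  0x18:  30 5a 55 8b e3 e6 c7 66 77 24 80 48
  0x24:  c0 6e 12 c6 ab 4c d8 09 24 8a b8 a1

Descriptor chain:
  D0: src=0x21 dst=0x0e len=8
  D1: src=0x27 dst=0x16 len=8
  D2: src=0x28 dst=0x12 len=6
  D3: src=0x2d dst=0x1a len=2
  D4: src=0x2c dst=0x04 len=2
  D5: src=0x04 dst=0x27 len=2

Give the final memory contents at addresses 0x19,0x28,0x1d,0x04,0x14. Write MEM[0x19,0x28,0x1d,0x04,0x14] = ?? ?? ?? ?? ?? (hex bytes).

D0: mem[0x0e..0x15] <- [24 80 48 c0 6e 12 c6 ab]
D1: mem[0x16..0x1d] <- [c6 ab 4c d8 09 24 8a b8]
D2: mem[0x12..0x17] <- [ab 4c d8 09 24 8a]
D3: mem[0x1a..0x1b] <- [8a b8]
D4: mem[0x04..0x05] <- [24 8a]
D5: mem[0x27..0x28] <- [24 8a]
query mem[0x19]=0xd8, mem[0x28]=0x8a, mem[0x1d]=0xb8, mem[0x04]=0x24, mem[0x14]=0xd8

MEM[0x19,0x28,0x1d,0x04,0x14] = d8 8a b8 24 d8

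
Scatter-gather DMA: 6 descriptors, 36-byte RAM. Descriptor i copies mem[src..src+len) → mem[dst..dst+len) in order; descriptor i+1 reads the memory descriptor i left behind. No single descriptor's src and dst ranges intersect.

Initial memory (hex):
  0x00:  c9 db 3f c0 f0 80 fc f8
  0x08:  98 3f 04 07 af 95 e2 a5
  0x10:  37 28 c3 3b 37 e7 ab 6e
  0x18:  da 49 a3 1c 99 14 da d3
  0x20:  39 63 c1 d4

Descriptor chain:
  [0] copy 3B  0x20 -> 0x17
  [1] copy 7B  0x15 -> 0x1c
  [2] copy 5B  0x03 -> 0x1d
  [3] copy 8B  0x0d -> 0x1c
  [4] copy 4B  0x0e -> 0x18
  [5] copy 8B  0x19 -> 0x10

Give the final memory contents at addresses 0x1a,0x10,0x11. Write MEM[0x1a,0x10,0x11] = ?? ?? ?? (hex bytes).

  after D0: wrote 3B at 0x17 = 3963c1
  after D1: wrote 7B at 0x1c = e7ab3963c1a31c
  after D2: wrote 5B at 0x1d = c0f080fcf8
  after D3: wrote 8B at 0x1c = 95e2a53728c33b37
  after D4: wrote 4B at 0x18 = e2a53728
  after D5: wrote 8B at 0x10 = a5372895e2a53728
query mem[0x1a]=0x37, mem[0x10]=0xa5, mem[0x11]=0x37

MEM[0x1a,0x10,0x11] = 37 a5 37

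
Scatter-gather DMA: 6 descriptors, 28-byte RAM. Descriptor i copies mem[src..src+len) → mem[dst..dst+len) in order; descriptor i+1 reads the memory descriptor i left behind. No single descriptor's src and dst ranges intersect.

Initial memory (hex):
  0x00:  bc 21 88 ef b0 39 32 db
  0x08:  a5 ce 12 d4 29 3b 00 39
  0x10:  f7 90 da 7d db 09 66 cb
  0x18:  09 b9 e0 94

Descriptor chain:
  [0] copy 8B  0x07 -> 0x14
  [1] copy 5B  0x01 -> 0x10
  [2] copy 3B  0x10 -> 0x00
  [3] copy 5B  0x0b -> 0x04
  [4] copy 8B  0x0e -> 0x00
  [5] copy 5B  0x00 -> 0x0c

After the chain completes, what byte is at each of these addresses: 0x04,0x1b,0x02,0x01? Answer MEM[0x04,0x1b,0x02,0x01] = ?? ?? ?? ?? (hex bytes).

  after D0: wrote 8B at 0x14 = dba5ce12d4293b00
  after D1: wrote 5B at 0x10 = 2188efb039
  after D2: wrote 3B at 0x00 = 2188ef
  after D3: wrote 5B at 0x04 = d4293b0039
  after D4: wrote 8B at 0x00 = 00392188efb039a5
  after D5: wrote 5B at 0x0c = 00392188ef
query mem[0x04]=0xef, mem[0x1b]=0x00, mem[0x02]=0x21, mem[0x01]=0x39

MEM[0x04,0x1b,0x02,0x01] = ef 00 21 39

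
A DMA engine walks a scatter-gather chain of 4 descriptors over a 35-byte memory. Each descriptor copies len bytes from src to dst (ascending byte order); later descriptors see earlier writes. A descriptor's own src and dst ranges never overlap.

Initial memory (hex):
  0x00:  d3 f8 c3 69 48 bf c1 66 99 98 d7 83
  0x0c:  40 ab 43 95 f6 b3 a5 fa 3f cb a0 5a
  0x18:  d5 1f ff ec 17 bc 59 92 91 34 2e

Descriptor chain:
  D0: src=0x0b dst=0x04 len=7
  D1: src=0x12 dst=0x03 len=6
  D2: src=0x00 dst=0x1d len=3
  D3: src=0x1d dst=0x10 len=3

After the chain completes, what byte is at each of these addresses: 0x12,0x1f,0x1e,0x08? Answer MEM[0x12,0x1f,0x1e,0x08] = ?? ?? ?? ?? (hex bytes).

MEM[0x12,0x1f,0x1e,0x08] = c3 c3 f8 5a

[0] 0x0b->0x04 len=7 : 83 40 ab 43 95 f6 b3
[1] 0x12->0x03 len=6 : a5 fa 3f cb a0 5a
[2] 0x00->0x1d len=3 : d3 f8 c3
[3] 0x1d->0x10 len=3 : d3 f8 c3
query mem[0x12]=0xc3, mem[0x1f]=0xc3, mem[0x1e]=0xf8, mem[0x08]=0x5a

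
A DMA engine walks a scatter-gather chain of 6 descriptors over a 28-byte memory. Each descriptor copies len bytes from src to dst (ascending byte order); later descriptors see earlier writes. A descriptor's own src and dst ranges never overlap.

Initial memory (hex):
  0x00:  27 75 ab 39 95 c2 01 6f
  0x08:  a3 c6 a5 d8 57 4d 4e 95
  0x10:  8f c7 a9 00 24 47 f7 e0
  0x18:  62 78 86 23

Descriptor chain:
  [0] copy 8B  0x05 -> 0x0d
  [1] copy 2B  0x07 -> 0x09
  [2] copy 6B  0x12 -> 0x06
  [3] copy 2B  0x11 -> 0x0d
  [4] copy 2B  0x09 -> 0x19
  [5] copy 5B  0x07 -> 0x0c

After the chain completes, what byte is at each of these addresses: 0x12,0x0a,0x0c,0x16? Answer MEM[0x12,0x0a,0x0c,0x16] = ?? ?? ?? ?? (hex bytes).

D0: mem[0x0d..0x14] <- [c2 01 6f a3 c6 a5 d8 57]
D1: mem[0x09..0x0a] <- [6f a3]
D2: mem[0x06..0x0b] <- [a5 d8 57 47 f7 e0]
D3: mem[0x0d..0x0e] <- [c6 a5]
D4: mem[0x19..0x1a] <- [47 f7]
D5: mem[0x0c..0x10] <- [d8 57 47 f7 e0]
query mem[0x12]=0xa5, mem[0x0a]=0xf7, mem[0x0c]=0xd8, mem[0x16]=0xf7

MEM[0x12,0x0a,0x0c,0x16] = a5 f7 d8 f7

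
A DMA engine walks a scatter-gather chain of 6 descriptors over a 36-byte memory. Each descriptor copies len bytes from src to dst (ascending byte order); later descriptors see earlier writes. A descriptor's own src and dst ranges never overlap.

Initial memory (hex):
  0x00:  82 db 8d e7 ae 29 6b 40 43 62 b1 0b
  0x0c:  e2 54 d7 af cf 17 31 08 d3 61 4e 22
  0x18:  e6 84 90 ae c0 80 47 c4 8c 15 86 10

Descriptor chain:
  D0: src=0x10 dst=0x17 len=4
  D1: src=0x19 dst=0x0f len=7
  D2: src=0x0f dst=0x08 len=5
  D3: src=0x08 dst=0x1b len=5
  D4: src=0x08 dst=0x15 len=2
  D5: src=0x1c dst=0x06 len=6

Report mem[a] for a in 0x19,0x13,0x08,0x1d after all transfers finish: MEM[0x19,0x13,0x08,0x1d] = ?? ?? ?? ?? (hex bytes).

MEM[0x19,0x13,0x08,0x1d] = 31 80 c0 ae

[0] 0x10->0x17 len=4 : cf 17 31 08
[1] 0x19->0x0f len=7 : 31 08 ae c0 80 47 c4
[2] 0x0f->0x08 len=5 : 31 08 ae c0 80
[3] 0x08->0x1b len=5 : 31 08 ae c0 80
[4] 0x08->0x15 len=2 : 31 08
[5] 0x1c->0x06 len=6 : 08 ae c0 80 8c 15
query mem[0x19]=0x31, mem[0x13]=0x80, mem[0x08]=0xc0, mem[0x1d]=0xae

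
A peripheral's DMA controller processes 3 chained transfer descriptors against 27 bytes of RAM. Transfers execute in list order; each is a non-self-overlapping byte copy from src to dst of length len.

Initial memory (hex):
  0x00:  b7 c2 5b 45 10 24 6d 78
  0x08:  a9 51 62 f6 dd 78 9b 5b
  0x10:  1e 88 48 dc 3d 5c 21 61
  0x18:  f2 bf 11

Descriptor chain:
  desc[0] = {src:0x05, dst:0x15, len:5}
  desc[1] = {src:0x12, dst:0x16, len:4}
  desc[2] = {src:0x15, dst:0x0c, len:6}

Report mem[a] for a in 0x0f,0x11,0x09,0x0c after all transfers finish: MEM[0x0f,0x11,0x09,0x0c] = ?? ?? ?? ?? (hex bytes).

  after D0: wrote 5B at 0x15 = 246d78a951
  after D1: wrote 4B at 0x16 = 48dc3d24
  after D2: wrote 6B at 0x0c = 2448dc3d2411
query mem[0x0f]=0x3d, mem[0x11]=0x11, mem[0x09]=0x51, mem[0x0c]=0x24

MEM[0x0f,0x11,0x09,0x0c] = 3d 11 51 24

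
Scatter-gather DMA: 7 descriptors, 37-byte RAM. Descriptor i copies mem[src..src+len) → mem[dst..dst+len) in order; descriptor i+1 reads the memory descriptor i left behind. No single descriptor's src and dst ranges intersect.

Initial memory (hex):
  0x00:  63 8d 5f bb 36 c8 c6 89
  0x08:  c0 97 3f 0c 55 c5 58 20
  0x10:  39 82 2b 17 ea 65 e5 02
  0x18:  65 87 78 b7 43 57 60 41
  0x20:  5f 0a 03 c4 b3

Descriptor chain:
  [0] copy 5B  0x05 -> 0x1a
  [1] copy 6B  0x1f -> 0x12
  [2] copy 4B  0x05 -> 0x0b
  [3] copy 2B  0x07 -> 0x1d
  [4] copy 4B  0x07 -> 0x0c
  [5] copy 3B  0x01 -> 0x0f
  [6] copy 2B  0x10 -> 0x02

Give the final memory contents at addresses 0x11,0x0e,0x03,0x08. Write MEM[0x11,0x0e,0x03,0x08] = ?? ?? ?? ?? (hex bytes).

#0 dst[0x1a+5] := {0xc8,0xc6,0x89,0xc0,0x97}
#1 dst[0x12+6] := {0x41,0x5f,0x0a,0x03,0xc4,0xb3}
#2 dst[0x0b+4] := {0xc8,0xc6,0x89,0xc0}
#3 dst[0x1d+2] := {0x89,0xc0}
#4 dst[0x0c+4] := {0x89,0xc0,0x97,0x3f}
#5 dst[0x0f+3] := {0x8d,0x5f,0xbb}
#6 dst[0x02+2] := {0x5f,0xbb}
query mem[0x11]=0xbb, mem[0x0e]=0x97, mem[0x03]=0xbb, mem[0x08]=0xc0

MEM[0x11,0x0e,0x03,0x08] = bb 97 bb c0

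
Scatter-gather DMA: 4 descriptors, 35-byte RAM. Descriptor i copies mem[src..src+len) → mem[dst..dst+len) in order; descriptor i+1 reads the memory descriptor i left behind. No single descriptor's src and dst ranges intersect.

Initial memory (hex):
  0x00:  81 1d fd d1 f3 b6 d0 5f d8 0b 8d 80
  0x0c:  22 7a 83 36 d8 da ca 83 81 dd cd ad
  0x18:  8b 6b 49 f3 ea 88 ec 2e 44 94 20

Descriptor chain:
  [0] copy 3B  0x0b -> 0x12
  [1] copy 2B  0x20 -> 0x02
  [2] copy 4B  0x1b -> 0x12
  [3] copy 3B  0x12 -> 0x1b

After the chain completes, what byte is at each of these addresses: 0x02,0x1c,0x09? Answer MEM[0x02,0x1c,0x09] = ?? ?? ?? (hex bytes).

MEM[0x02,0x1c,0x09] = 44 ea 0b

  after D0: wrote 3B at 0x12 = 80227a
  after D1: wrote 2B at 0x02 = 4494
  after D2: wrote 4B at 0x12 = f3ea88ec
  after D3: wrote 3B at 0x1b = f3ea88
query mem[0x02]=0x44, mem[0x1c]=0xea, mem[0x09]=0x0b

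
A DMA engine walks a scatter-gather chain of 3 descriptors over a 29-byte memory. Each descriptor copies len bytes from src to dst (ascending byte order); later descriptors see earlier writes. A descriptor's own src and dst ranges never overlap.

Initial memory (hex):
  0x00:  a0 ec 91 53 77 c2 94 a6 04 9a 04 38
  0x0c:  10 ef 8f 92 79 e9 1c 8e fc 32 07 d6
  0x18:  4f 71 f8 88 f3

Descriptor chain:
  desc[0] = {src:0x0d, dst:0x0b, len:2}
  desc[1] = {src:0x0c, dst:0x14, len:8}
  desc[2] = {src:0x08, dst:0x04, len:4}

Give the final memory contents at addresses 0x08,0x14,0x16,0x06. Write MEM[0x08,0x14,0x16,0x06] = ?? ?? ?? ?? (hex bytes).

  after D0: wrote 2B at 0x0b = ef8f
  after D1: wrote 8B at 0x14 = 8fef8f9279e91c8e
  after D2: wrote 4B at 0x04 = 049a04ef
query mem[0x08]=0x04, mem[0x14]=0x8f, mem[0x16]=0x8f, mem[0x06]=0x04

MEM[0x08,0x14,0x16,0x06] = 04 8f 8f 04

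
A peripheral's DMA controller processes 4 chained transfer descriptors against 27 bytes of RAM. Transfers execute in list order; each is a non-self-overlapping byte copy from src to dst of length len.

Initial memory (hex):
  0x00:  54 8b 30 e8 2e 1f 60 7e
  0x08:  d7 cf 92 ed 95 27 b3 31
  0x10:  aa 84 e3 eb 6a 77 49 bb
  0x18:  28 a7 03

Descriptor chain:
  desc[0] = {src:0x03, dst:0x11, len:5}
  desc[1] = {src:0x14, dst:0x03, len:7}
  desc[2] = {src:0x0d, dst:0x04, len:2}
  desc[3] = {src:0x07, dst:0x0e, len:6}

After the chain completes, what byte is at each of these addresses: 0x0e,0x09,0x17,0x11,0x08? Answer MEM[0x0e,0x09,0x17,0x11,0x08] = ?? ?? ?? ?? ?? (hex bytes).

D0: mem[0x11..0x15] <- [e8 2e 1f 60 7e]
D1: mem[0x03..0x09] <- [60 7e 49 bb 28 a7 03]
D2: mem[0x04..0x05] <- [27 b3]
D3: mem[0x0e..0x13] <- [28 a7 03 92 ed 95]
query mem[0x0e]=0x28, mem[0x09]=0x03, mem[0x17]=0xbb, mem[0x11]=0x92, mem[0x08]=0xa7

MEM[0x0e,0x09,0x17,0x11,0x08] = 28 03 bb 92 a7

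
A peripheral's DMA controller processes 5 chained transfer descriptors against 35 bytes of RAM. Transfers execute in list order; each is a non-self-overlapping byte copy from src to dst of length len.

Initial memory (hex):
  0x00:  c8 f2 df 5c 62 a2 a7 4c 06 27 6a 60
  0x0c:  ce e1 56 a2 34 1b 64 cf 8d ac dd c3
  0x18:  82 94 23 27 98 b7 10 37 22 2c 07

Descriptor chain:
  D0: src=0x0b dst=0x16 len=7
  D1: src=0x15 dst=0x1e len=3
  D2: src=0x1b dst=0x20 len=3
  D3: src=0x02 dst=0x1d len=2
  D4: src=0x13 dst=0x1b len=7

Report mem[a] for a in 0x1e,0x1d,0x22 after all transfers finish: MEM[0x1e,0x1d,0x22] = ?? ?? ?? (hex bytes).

MEM[0x1e,0x1d,0x22] = 60 ac b7

D0: mem[0x16..0x1c] <- [60 ce e1 56 a2 34 1b]
D1: mem[0x1e..0x20] <- [ac 60 ce]
D2: mem[0x20..0x22] <- [34 1b b7]
D3: mem[0x1d..0x1e] <- [df 5c]
D4: mem[0x1b..0x21] <- [cf 8d ac 60 ce e1 56]
query mem[0x1e]=0x60, mem[0x1d]=0xac, mem[0x22]=0xb7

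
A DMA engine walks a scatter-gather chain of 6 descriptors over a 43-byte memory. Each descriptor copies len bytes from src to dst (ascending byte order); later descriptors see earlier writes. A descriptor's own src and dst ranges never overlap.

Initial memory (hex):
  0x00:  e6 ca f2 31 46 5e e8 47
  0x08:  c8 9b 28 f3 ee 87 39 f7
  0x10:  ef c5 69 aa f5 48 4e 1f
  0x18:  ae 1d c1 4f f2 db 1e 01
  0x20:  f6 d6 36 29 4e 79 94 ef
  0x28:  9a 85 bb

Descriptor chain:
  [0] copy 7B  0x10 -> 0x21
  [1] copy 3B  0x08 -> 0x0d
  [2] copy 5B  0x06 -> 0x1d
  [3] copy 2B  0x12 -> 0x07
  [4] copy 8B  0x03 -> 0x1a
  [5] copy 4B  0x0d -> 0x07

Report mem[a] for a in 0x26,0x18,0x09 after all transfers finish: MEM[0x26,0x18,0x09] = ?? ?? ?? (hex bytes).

#0 dst[0x21+7] := {0xef,0xc5,0x69,0xaa,0xf5,0x48,0x4e}
#1 dst[0x0d+3] := {0xc8,0x9b,0x28}
#2 dst[0x1d+5] := {0xe8,0x47,0xc8,0x9b,0x28}
#3 dst[0x07+2] := {0x69,0xaa}
#4 dst[0x1a+8] := {0x31,0x46,0x5e,0xe8,0x69,0xaa,0x9b,0x28}
#5 dst[0x07+4] := {0xc8,0x9b,0x28,0xef}
query mem[0x26]=0x48, mem[0x18]=0xae, mem[0x09]=0x28

MEM[0x26,0x18,0x09] = 48 ae 28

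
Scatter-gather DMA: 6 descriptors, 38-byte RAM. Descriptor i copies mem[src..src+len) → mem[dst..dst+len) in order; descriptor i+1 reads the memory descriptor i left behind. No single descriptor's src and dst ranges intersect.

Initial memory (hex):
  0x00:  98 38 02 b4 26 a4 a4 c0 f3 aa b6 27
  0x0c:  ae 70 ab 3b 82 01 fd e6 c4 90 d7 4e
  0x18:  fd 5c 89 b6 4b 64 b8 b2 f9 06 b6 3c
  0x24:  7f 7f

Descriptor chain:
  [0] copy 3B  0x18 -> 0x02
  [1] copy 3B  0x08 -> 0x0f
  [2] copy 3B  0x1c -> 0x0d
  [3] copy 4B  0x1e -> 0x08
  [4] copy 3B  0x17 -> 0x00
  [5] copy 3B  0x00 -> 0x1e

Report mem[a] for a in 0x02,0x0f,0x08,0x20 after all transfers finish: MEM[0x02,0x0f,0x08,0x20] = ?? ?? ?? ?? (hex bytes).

  after D0: wrote 3B at 0x02 = fd5c89
  after D1: wrote 3B at 0x0f = f3aab6
  after D2: wrote 3B at 0x0d = 4b64b8
  after D3: wrote 4B at 0x08 = b8b2f906
  after D4: wrote 3B at 0x00 = 4efd5c
  after D5: wrote 3B at 0x1e = 4efd5c
query mem[0x02]=0x5c, mem[0x0f]=0xb8, mem[0x08]=0xb8, mem[0x20]=0x5c

MEM[0x02,0x0f,0x08,0x20] = 5c b8 b8 5c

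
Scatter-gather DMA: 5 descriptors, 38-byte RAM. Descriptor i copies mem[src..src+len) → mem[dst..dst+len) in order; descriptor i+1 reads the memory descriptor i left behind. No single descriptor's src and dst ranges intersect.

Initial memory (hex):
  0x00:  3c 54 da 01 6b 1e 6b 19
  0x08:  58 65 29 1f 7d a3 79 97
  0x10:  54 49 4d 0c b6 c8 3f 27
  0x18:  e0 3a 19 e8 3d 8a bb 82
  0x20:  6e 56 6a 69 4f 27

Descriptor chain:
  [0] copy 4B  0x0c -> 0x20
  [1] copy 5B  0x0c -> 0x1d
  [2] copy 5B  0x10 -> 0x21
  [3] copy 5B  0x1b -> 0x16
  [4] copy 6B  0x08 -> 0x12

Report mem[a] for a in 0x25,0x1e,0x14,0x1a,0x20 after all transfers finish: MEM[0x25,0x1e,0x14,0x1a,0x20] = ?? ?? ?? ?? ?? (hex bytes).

MEM[0x25,0x1e,0x14,0x1a,0x20] = b6 a3 29 79 97

  after D0: wrote 4B at 0x20 = 7da37997
  after D1: wrote 5B at 0x1d = 7da3799754
  after D2: wrote 5B at 0x21 = 54494d0cb6
  after D3: wrote 5B at 0x16 = e83d7da379
  after D4: wrote 6B at 0x12 = 5865291f7da3
query mem[0x25]=0xb6, mem[0x1e]=0xa3, mem[0x14]=0x29, mem[0x1a]=0x79, mem[0x20]=0x97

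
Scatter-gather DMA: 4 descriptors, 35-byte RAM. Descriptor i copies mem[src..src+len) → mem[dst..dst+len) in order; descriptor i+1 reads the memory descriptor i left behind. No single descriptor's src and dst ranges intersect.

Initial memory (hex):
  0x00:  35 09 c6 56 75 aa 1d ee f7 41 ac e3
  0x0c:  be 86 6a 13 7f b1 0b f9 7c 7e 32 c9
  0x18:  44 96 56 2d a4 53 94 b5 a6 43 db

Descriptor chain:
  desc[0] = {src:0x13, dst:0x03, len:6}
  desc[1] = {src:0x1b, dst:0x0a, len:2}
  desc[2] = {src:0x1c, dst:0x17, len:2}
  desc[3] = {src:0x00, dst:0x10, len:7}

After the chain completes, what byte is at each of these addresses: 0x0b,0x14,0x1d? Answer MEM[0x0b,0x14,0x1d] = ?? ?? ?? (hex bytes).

MEM[0x0b,0x14,0x1d] = a4 7c 53

D0: mem[0x03..0x08] <- [f9 7c 7e 32 c9 44]
D1: mem[0x0a..0x0b] <- [2d a4]
D2: mem[0x17..0x18] <- [a4 53]
D3: mem[0x10..0x16] <- [35 09 c6 f9 7c 7e 32]
query mem[0x0b]=0xa4, mem[0x14]=0x7c, mem[0x1d]=0x53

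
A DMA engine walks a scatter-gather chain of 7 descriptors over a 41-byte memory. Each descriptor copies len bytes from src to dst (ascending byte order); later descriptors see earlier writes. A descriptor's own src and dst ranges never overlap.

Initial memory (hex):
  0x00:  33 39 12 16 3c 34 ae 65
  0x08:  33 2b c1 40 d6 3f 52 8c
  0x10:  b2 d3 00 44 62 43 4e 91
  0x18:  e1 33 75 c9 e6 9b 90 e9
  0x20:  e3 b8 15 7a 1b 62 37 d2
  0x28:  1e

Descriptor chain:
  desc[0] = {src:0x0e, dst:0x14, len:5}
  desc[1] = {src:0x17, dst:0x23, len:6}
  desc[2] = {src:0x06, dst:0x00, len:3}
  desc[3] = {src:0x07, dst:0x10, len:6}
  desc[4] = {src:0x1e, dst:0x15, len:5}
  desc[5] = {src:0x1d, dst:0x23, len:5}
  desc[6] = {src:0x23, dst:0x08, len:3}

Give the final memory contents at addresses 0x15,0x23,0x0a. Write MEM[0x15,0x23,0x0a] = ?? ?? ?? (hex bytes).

#0 dst[0x14+5] := {0x52,0x8c,0xb2,0xd3,0x00}
#1 dst[0x23+6] := {0xd3,0x00,0x33,0x75,0xc9,0xe6}
#2 dst[0x00+3] := {0xae,0x65,0x33}
#3 dst[0x10+6] := {0x65,0x33,0x2b,0xc1,0x40,0xd6}
#4 dst[0x15+5] := {0x90,0xe9,0xe3,0xb8,0x15}
#5 dst[0x23+5] := {0x9b,0x90,0xe9,0xe3,0xb8}
#6 dst[0x08+3] := {0x9b,0x90,0xe9}
query mem[0x15]=0x90, mem[0x23]=0x9b, mem[0x0a]=0xe9

MEM[0x15,0x23,0x0a] = 90 9b e9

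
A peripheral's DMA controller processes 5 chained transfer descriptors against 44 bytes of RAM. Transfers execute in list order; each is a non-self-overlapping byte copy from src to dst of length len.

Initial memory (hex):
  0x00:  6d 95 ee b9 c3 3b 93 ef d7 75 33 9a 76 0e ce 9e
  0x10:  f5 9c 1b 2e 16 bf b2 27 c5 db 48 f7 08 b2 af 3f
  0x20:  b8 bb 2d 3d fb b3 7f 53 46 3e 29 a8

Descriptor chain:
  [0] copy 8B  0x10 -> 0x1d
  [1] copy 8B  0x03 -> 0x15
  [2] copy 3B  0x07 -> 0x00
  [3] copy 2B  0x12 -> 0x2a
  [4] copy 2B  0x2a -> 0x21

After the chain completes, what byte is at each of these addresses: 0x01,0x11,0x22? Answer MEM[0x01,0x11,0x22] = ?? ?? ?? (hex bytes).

#0 dst[0x1d+8] := {0xf5,0x9c,0x1b,0x2e,0x16,0xbf,0xb2,0x27}
#1 dst[0x15+8] := {0xb9,0xc3,0x3b,0x93,0xef,0xd7,0x75,0x33}
#2 dst[0x00+3] := {0xef,0xd7,0x75}
#3 dst[0x2a+2] := {0x1b,0x2e}
#4 dst[0x21+2] := {0x1b,0x2e}
query mem[0x01]=0xd7, mem[0x11]=0x9c, mem[0x22]=0x2e

MEM[0x01,0x11,0x22] = d7 9c 2e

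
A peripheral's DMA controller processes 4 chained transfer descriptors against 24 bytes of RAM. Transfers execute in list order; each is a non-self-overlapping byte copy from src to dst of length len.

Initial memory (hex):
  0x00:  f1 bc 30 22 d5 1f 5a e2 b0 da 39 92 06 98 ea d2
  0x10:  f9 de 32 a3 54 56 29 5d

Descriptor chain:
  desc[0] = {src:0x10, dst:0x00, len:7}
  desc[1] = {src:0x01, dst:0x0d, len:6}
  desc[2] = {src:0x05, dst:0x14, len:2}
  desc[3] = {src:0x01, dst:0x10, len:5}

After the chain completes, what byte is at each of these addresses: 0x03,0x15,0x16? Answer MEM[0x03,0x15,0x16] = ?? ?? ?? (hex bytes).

MEM[0x03,0x15,0x16] = a3 29 29

D0: mem[0x00..0x06] <- [f9 de 32 a3 54 56 29]
D1: mem[0x0d..0x12] <- [de 32 a3 54 56 29]
D2: mem[0x14..0x15] <- [56 29]
D3: mem[0x10..0x14] <- [de 32 a3 54 56]
query mem[0x03]=0xa3, mem[0x15]=0x29, mem[0x16]=0x29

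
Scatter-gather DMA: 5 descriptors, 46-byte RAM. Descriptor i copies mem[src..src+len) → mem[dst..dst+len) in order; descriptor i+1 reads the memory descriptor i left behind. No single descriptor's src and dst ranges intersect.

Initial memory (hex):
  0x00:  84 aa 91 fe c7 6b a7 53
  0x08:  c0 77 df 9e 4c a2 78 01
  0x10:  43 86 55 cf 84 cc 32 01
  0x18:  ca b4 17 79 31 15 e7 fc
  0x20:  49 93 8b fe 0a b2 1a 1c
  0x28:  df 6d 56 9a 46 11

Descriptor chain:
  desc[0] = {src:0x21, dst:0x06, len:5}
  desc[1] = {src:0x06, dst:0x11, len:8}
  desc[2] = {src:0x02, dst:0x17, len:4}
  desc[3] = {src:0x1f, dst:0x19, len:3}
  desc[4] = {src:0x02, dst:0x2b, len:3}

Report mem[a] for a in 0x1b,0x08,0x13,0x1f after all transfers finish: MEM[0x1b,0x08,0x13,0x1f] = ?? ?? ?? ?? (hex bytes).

MEM[0x1b,0x08,0x13,0x1f] = 93 fe fe fc

D0: mem[0x06..0x0a] <- [93 8b fe 0a b2]
D1: mem[0x11..0x18] <- [93 8b fe 0a b2 9e 4c a2]
D2: mem[0x17..0x1a] <- [91 fe c7 6b]
D3: mem[0x19..0x1b] <- [fc 49 93]
D4: mem[0x2b..0x2d] <- [91 fe c7]
query mem[0x1b]=0x93, mem[0x08]=0xfe, mem[0x13]=0xfe, mem[0x1f]=0xfc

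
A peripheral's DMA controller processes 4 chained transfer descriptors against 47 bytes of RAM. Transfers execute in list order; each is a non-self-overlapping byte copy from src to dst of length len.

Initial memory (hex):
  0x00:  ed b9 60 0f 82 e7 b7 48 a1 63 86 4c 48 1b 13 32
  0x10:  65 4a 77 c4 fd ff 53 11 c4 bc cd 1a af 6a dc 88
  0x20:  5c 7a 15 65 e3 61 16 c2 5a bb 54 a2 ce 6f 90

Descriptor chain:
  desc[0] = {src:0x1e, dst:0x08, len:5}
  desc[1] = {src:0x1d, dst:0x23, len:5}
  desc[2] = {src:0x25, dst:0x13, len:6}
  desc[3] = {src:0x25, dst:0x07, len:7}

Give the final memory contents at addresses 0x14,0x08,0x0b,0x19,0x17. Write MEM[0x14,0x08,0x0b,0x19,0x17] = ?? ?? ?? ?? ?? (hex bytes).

MEM[0x14,0x08,0x0b,0x19,0x17] = 5c 5c bb bc bb

  after D0: wrote 5B at 0x08 = dc885c7a15
  after D1: wrote 5B at 0x23 = 6adc885c7a
  after D2: wrote 6B at 0x13 = 885c7a5abb54
  after D3: wrote 7B at 0x07 = 885c7a5abb54a2
query mem[0x14]=0x5c, mem[0x08]=0x5c, mem[0x0b]=0xbb, mem[0x19]=0xbc, mem[0x17]=0xbb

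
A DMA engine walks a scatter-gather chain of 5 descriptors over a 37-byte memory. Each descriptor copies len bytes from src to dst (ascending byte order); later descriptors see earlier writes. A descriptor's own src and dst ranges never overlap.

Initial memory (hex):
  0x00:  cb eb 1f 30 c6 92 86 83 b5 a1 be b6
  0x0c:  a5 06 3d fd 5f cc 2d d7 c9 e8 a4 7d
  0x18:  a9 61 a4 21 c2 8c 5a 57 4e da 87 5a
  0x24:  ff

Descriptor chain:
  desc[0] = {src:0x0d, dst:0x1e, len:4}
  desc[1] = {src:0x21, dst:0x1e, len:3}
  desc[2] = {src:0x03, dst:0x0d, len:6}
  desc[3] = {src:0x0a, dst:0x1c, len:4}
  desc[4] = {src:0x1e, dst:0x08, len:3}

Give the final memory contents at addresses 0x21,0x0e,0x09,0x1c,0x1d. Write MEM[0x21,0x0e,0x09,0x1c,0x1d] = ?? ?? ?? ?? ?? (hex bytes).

[0] 0x0d->0x1e len=4 : 06 3d fd 5f
[1] 0x21->0x1e len=3 : 5f 87 5a
[2] 0x03->0x0d len=6 : 30 c6 92 86 83 b5
[3] 0x0a->0x1c len=4 : be b6 a5 30
[4] 0x1e->0x08 len=3 : a5 30 5a
query mem[0x21]=0x5f, mem[0x0e]=0xc6, mem[0x09]=0x30, mem[0x1c]=0xbe, mem[0x1d]=0xb6

MEM[0x21,0x0e,0x09,0x1c,0x1d] = 5f c6 30 be b6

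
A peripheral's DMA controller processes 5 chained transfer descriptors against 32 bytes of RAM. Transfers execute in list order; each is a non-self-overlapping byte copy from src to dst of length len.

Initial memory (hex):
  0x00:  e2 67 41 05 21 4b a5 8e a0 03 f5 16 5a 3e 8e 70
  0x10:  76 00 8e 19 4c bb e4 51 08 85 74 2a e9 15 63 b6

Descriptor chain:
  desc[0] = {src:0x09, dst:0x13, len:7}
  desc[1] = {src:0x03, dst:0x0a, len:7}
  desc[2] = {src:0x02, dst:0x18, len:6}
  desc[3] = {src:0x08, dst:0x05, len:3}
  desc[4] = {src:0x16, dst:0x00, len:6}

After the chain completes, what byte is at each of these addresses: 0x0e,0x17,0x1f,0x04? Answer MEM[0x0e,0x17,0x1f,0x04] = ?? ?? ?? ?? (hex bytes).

D0: mem[0x13..0x19] <- [03 f5 16 5a 3e 8e 70]
D1: mem[0x0a..0x10] <- [05 21 4b a5 8e a0 03]
D2: mem[0x18..0x1d] <- [41 05 21 4b a5 8e]
D3: mem[0x05..0x07] <- [a0 03 05]
D4: mem[0x00..0x05] <- [5a 3e 41 05 21 4b]
query mem[0x0e]=0x8e, mem[0x17]=0x3e, mem[0x1f]=0xb6, mem[0x04]=0x21

MEM[0x0e,0x17,0x1f,0x04] = 8e 3e b6 21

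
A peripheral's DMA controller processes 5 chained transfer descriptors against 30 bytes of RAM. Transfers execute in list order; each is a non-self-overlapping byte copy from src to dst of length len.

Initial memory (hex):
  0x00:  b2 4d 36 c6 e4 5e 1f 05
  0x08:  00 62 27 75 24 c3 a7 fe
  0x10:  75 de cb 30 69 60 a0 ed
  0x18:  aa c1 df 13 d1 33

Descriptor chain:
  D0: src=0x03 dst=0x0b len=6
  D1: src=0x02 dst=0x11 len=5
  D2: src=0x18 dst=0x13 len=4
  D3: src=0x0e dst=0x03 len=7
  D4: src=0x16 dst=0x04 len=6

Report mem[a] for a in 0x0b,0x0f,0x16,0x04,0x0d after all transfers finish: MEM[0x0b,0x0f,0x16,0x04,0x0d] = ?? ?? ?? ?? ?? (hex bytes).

MEM[0x0b,0x0f,0x16,0x04,0x0d] = c6 05 13 13 5e

[0] 0x03->0x0b len=6 : c6 e4 5e 1f 05 00
[1] 0x02->0x11 len=5 : 36 c6 e4 5e 1f
[2] 0x18->0x13 len=4 : aa c1 df 13
[3] 0x0e->0x03 len=7 : 1f 05 00 36 c6 aa c1
[4] 0x16->0x04 len=6 : 13 ed aa c1 df 13
query mem[0x0b]=0xc6, mem[0x0f]=0x05, mem[0x16]=0x13, mem[0x04]=0x13, mem[0x0d]=0x5e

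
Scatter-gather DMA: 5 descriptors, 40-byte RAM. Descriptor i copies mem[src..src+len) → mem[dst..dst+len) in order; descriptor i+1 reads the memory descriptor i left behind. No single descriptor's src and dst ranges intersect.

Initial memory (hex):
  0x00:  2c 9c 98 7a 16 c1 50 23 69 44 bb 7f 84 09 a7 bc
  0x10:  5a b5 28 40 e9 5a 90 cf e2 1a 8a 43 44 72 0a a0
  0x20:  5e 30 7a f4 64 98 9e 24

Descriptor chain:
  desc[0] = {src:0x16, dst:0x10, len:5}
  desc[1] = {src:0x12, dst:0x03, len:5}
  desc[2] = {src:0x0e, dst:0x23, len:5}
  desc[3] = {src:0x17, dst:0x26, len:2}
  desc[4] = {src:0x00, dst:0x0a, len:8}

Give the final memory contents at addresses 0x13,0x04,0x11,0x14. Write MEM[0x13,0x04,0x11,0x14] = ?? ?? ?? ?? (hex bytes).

D0: mem[0x10..0x14] <- [90 cf e2 1a 8a]
D1: mem[0x03..0x07] <- [e2 1a 8a 5a 90]
D2: mem[0x23..0x27] <- [a7 bc 90 cf e2]
D3: mem[0x26..0x27] <- [cf e2]
D4: mem[0x0a..0x11] <- [2c 9c 98 e2 1a 8a 5a 90]
query mem[0x13]=0x1a, mem[0x04]=0x1a, mem[0x11]=0x90, mem[0x14]=0x8a

MEM[0x13,0x04,0x11,0x14] = 1a 1a 90 8a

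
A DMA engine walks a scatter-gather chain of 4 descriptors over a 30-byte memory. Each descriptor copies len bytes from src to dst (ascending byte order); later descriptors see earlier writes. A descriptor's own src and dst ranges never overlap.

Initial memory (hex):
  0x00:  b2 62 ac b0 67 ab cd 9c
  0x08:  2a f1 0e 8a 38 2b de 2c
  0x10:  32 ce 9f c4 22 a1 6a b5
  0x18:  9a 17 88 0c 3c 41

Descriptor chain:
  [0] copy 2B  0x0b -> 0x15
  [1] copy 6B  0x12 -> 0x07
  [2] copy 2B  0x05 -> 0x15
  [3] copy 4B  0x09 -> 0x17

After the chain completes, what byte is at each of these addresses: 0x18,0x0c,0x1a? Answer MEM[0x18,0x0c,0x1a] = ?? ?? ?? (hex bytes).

  after D0: wrote 2B at 0x15 = 8a38
  after D1: wrote 6B at 0x07 = 9fc4228a38b5
  after D2: wrote 2B at 0x15 = abcd
  after D3: wrote 4B at 0x17 = 228a38b5
query mem[0x18]=0x8a, mem[0x0c]=0xb5, mem[0x1a]=0xb5

MEM[0x18,0x0c,0x1a] = 8a b5 b5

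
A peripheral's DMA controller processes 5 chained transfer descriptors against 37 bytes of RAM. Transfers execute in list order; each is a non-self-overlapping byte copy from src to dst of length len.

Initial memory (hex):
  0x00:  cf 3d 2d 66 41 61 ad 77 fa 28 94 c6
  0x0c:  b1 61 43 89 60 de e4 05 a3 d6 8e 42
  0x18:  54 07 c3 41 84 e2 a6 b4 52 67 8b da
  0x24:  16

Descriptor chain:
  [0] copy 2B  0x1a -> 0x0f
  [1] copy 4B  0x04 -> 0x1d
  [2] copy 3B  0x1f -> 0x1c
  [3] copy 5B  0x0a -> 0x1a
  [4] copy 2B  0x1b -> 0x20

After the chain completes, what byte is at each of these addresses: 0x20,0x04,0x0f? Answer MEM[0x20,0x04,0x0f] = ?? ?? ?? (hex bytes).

MEM[0x20,0x04,0x0f] = c6 41 c3

#0 dst[0x0f+2] := {0xc3,0x41}
#1 dst[0x1d+4] := {0x41,0x61,0xad,0x77}
#2 dst[0x1c+3] := {0xad,0x77,0x67}
#3 dst[0x1a+5] := {0x94,0xc6,0xb1,0x61,0x43}
#4 dst[0x20+2] := {0xc6,0xb1}
query mem[0x20]=0xc6, mem[0x04]=0x41, mem[0x0f]=0xc3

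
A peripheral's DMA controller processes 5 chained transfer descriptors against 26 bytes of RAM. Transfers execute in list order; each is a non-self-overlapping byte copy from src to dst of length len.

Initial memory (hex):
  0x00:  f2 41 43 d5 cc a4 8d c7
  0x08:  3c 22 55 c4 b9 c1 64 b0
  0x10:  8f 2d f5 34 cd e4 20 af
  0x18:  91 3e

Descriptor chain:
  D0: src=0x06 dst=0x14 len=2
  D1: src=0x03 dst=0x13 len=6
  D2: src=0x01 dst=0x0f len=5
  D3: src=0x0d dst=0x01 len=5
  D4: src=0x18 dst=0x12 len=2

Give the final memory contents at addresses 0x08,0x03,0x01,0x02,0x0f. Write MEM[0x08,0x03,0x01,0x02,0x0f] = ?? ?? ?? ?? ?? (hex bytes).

  after D0: wrote 2B at 0x14 = 8dc7
  after D1: wrote 6B at 0x13 = d5cca48dc73c
  after D2: wrote 5B at 0x0f = 4143d5cca4
  after D3: wrote 5B at 0x01 = c1644143d5
  after D4: wrote 2B at 0x12 = 3c3e
query mem[0x08]=0x3c, mem[0x03]=0x41, mem[0x01]=0xc1, mem[0x02]=0x64, mem[0x0f]=0x41

MEM[0x08,0x03,0x01,0x02,0x0f] = 3c 41 c1 64 41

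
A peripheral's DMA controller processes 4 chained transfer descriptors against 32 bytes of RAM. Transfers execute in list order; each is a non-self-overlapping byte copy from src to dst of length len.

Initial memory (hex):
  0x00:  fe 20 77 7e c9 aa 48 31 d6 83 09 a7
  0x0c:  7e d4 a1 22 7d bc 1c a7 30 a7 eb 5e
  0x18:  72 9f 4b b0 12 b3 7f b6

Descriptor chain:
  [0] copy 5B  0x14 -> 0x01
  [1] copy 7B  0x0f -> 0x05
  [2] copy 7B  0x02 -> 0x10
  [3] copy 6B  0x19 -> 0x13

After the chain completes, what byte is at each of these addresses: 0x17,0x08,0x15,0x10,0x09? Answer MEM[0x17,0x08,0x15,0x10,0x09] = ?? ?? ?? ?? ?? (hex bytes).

MEM[0x17,0x08,0x15,0x10,0x09] = b3 1c b0 a7 a7

#0 dst[0x01+5] := {0x30,0xa7,0xeb,0x5e,0x72}
#1 dst[0x05+7] := {0x22,0x7d,0xbc,0x1c,0xa7,0x30,0xa7}
#2 dst[0x10+7] := {0xa7,0xeb,0x5e,0x22,0x7d,0xbc,0x1c}
#3 dst[0x13+6] := {0x9f,0x4b,0xb0,0x12,0xb3,0x7f}
query mem[0x17]=0xb3, mem[0x08]=0x1c, mem[0x15]=0xb0, mem[0x10]=0xa7, mem[0x09]=0xa7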